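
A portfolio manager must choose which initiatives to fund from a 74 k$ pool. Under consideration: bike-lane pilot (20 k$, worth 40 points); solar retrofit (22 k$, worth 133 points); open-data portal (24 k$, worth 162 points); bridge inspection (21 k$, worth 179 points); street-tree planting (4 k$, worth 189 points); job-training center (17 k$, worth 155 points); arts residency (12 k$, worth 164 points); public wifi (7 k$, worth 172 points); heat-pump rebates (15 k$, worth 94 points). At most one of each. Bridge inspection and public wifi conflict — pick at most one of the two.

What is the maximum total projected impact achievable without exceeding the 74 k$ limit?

Open-data portal + street-tree planting + job-training center + arts residency + public wifi uses 64 of the 74 k$ and totals 842.

842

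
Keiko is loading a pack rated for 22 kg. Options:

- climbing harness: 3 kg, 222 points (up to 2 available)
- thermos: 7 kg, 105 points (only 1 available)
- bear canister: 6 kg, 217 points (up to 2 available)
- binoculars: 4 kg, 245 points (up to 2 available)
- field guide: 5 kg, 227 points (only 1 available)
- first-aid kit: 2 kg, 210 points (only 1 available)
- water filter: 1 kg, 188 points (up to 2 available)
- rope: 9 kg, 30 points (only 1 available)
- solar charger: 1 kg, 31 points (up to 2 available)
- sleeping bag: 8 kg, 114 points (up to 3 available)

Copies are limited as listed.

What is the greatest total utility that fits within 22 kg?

1587

The ratio heuristic lands on 2×climbing harness + 2×binoculars + first-aid kit + 2×water filter + 2×solar charger (1582) but leaves 2 kg idle.
Replace climbing harness with field guide: the trade gains 5 net, giving 1587 at 22 kg.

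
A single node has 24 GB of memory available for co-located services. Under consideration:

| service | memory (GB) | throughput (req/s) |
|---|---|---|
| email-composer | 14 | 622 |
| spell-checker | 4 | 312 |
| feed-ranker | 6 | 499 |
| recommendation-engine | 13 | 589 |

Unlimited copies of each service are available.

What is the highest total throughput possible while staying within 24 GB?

The ratio ordering already packs tightly: 4×feed-ranker, 24 GB, 1996.
No other feasible combination exceeds 1996.

1996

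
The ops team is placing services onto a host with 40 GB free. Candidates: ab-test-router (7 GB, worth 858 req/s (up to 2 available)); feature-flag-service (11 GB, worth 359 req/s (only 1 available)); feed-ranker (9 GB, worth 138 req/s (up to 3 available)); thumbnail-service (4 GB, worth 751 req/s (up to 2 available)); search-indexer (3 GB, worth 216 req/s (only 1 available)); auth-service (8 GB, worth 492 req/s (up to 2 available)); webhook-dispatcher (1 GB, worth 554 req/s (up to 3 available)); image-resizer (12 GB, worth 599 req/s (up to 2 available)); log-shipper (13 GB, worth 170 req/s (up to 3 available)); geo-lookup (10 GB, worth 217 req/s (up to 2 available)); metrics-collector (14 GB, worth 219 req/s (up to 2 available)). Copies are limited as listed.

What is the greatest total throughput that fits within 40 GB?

5695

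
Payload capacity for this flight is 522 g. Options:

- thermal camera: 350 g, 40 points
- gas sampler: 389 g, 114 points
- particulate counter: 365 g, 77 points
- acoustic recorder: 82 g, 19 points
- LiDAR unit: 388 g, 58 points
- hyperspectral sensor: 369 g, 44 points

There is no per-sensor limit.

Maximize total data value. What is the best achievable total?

133

The ratio ordering already packs tightly: gas sampler + acoustic recorder, 471 g, 133.
The spare 51 g is too small for any remaining sensor, and no exchange beats 133.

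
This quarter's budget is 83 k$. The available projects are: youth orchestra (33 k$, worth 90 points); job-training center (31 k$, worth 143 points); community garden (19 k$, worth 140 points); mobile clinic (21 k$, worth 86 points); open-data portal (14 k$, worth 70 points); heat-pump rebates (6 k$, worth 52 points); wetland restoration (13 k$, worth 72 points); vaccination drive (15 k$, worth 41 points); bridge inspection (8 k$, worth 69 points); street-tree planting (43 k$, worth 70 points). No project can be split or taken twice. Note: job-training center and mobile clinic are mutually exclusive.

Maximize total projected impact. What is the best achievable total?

The ratio ordering already packs tightly: community garden + mobile clinic + open-data portal + heat-pump rebates + wetland restoration + bridge inspection, 81 k$, 489.
Next best is job-training center + community garden + open-data portal + heat-pump rebates + wetland restoration at 477 (83 k$) — short by 12.

489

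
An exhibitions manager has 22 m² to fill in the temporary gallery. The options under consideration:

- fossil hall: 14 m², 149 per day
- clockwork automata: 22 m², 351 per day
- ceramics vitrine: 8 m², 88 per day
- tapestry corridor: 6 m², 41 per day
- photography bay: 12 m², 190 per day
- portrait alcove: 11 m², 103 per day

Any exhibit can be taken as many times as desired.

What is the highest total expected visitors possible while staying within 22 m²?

351

The ratio ordering already packs tightly: clockwork automata, 22 m², 351.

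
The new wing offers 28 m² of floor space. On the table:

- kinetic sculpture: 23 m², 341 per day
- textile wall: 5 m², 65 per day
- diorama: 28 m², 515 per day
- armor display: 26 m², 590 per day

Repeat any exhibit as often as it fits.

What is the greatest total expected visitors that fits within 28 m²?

590

Ranking by ratio (expected visitors/m²): armor display 22.69, diorama 18.39, kinetic sculpture 14.83.
Taking armor display: 26 m² used, 590 in expected visitors.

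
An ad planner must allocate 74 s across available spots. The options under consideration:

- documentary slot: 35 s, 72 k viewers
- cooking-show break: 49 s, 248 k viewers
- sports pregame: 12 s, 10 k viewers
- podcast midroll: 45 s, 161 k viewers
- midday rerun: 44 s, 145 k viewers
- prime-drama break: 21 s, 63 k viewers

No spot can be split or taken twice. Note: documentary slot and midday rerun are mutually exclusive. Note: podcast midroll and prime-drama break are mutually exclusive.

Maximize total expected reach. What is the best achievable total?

311

Best packing: cooking-show break + prime-drama break — 70 s, 311 total.
No other feasible combination exceeds 311.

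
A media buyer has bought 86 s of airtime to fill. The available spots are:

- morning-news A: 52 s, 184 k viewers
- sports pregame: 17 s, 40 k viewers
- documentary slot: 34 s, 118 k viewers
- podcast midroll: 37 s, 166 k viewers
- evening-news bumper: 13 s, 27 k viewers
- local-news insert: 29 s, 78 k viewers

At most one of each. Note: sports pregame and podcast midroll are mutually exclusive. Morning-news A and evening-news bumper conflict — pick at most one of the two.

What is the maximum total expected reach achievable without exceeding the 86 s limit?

311

Documentary slot + podcast midroll + evening-news bumper uses 84 of the 86 s and totals 311.
The closest alternative, morning-news A + documentary slot, reaches only 302.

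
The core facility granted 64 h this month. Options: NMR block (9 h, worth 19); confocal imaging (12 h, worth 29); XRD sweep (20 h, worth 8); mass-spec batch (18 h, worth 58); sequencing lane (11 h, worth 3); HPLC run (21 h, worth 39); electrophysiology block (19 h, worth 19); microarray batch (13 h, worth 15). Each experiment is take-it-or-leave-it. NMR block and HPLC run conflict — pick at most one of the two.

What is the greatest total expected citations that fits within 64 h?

Best packing: confocal imaging + mass-spec batch + HPLC run + microarray batch — 64 h, 141 total.
The closest alternative, confocal imaging + mass-spec batch + sequencing lane + HPLC run, reaches only 129.

141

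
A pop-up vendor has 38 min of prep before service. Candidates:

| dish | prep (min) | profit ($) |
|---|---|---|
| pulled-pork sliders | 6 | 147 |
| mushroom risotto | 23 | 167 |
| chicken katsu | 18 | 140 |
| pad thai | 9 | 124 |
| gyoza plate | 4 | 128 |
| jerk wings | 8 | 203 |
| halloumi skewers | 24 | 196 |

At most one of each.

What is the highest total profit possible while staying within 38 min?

618

Greedy by ratio would take pulled-pork sliders + pad thai + gyoza plate + jerk wings: 27 min used, total 602.
The 9 min tied up in pad thai is better spent on chicken katsu — total rises to 618 (36 min).
That's the maximum — no swap from here does better than 618.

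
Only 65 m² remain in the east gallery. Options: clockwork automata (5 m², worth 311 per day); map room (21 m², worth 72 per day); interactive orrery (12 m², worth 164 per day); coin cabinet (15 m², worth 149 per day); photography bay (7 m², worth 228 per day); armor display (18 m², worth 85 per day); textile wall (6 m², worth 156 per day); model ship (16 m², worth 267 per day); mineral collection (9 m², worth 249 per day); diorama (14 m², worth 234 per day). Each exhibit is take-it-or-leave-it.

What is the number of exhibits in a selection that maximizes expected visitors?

6

The maximum expected visitors within 65 m² is 1453.
One optimal bundle: clockwork automata + interactive orrery + photography bay + model ship + mineral collection + diorama (63 m²).
All optima have 6 exhibits.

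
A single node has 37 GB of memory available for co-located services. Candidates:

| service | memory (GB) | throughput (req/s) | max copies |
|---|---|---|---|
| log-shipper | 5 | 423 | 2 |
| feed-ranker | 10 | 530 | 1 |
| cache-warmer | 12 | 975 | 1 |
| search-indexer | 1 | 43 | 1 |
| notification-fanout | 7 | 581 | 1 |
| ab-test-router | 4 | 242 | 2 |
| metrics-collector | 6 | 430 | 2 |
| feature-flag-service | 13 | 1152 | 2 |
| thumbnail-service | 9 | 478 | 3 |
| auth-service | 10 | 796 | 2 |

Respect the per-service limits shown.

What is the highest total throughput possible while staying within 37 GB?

3193

Ranking by ratio (throughput/GB): feature-flag-service 88.62, log-shipper 84.60, notification-fanout 83.00, cache-warmer 81.25.
The ratio ordering already packs tightly: 2×log-shipper + search-indexer + 2×feature-flag-service, 37 GB, 3193.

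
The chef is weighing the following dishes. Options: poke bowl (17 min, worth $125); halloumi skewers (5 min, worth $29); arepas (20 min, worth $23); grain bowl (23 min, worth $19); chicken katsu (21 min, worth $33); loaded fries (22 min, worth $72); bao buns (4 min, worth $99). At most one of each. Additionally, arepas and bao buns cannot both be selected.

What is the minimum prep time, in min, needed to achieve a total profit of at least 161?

21

Minimise min subject to total profit ≥ 161.
Taking poke bowl + bao buns gives 224 (≥ 161) for 21 min.
Any bundle with less than 21 min falls short of 161.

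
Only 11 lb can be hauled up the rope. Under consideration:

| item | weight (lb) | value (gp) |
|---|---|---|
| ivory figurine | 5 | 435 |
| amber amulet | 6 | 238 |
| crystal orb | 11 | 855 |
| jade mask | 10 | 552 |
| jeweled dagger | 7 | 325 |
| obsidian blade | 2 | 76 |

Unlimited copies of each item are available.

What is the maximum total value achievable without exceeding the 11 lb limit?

870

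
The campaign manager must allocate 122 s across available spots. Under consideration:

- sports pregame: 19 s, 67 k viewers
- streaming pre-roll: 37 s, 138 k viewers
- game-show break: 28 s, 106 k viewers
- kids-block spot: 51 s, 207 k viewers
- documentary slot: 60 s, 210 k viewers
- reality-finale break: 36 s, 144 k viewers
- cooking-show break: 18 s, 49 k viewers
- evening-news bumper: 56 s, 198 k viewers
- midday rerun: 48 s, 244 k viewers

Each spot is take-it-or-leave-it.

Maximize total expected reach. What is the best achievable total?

Ranking by ratio (expected reach/s): midday rerun 5.08, kids-block spot 4.06, reality-finale break 4.00, game-show break 3.79.
Taking the top-ratio spots first gives sports pregame + kids-block spot + midday rerun for 518 (118 s).
Replace sports pregame and kids-block spot with streaming pre-roll + reality-finale break: the trade gains 8 net, giving 526 at 121 s.
Nothing else within 122 s beats 526.

526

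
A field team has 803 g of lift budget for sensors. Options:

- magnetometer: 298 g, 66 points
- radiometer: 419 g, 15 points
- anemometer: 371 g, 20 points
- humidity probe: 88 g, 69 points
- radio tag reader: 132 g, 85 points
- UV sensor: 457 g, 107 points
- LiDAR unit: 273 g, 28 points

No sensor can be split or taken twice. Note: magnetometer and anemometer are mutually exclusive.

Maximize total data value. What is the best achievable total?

261

By data value per g: humidity probe 0.78, radio tag reader 0.64, UV sensor 0.23, magnetometer 0.22 lead.
Taking humidity probe + radio tag reader + UV sensor: 677 g used, 261 in data value.
No other feasible combination exceeds 261.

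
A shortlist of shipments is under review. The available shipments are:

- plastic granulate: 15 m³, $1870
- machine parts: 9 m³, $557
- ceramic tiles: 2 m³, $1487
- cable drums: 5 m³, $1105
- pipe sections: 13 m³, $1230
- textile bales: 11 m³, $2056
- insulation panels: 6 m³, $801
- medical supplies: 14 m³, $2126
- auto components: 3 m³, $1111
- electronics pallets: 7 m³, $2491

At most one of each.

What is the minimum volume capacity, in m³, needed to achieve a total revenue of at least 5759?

Look for the lowest-volume combination reaching 5759.
Taking ceramic tiles + cable drums + auto components + electronics pallets gives 6194 (≥ 5759) for 17 m³.
No combination under 17 m³ hits 5759.

17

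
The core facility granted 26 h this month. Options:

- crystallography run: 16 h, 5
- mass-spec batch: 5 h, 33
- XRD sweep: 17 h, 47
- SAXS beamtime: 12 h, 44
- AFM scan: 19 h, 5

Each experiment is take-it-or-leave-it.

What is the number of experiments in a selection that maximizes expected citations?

2

The maximum expected citations within 26 h is 80.
One optimal bundle: mass-spec batch + XRD sweep (22 h).
Any selection reaching 80 contains exactly 2 experiments.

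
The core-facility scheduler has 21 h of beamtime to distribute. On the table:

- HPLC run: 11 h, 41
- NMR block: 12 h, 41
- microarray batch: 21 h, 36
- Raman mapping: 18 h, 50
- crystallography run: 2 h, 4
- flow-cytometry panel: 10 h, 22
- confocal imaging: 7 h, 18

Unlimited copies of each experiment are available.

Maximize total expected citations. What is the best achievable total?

Ranking by ratio (expected citations/h): HPLC run 3.73, NMR block 3.42, Raman mapping 2.78, confocal imaging 2.57.
The ratio ordering already packs tightly: HPLC run + crystallography run + confocal imaging, 20 h, 63.
No other feasible combination exceeds 63.

63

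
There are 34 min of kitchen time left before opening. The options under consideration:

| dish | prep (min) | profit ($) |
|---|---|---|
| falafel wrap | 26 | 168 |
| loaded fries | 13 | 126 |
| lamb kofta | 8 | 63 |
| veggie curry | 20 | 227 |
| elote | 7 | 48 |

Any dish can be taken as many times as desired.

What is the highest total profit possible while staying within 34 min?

353

Loaded fries + veggie curry uses 33 of the 34 min and totals 353.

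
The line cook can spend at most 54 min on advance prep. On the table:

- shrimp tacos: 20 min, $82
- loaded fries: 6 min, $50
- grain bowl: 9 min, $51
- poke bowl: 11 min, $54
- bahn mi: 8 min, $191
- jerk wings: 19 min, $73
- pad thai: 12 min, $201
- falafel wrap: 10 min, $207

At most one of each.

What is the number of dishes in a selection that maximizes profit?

Best achievable profit is 704.
grain bowl + poke bowl + bahn mi + pad thai + falafel wrap hits 704 at 50 min.
Any selection reaching 704 contains exactly 5 dishes.

5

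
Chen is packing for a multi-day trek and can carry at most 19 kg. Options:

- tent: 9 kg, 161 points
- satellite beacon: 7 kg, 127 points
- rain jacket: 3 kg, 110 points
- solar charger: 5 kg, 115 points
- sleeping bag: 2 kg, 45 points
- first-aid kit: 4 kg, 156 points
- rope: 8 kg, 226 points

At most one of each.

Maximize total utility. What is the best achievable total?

Greedy by ratio would take rain jacket + sleeping bag + first-aid kit + rope: 17 kg used, total 537.
The 3 kg tied up in rain jacket is better spent on solar charger — total rises to 542 (19 kg).

542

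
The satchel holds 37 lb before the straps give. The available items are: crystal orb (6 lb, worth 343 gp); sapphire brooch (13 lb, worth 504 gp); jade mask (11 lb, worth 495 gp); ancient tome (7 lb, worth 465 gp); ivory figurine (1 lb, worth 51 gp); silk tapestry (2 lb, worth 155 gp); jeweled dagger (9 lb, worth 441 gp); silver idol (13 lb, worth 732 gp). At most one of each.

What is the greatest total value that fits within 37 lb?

The ratio heuristic lands on crystal orb + ancient tome + ivory figurine + silk tapestry + silver idol (1746) but leaves 8 lb idle.
Dropping ivory figurine frees 1 lb; slotting in jeweled dagger (9 lb) lifts the total to 2136 at 37 lb.
Runner-up crystal orb + jade mask + ancient tome + silver idol tops out at 2035.

2136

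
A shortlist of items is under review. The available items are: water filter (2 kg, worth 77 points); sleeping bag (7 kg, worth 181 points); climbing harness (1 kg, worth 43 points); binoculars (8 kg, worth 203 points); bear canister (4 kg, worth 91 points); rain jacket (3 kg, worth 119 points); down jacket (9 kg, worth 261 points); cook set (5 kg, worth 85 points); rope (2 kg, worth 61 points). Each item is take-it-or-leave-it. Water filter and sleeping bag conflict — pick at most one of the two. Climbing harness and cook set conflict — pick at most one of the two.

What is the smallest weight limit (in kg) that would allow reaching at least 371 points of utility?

12

Minimise kg subject to total utility ≥ 371.
Taking water filter + climbing harness + down jacket gives 381 (≥ 371) for 12 kg.
No combination under 12 kg hits 371.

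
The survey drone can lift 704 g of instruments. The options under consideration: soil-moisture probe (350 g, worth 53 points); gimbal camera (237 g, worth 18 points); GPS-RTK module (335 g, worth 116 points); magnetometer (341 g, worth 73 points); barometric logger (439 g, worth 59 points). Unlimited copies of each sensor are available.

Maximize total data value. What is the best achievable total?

232

2×GPS-RTK module uses 670 of the 704 g and totals 232.
Every other selection either busts 704 g or fails to beat 232.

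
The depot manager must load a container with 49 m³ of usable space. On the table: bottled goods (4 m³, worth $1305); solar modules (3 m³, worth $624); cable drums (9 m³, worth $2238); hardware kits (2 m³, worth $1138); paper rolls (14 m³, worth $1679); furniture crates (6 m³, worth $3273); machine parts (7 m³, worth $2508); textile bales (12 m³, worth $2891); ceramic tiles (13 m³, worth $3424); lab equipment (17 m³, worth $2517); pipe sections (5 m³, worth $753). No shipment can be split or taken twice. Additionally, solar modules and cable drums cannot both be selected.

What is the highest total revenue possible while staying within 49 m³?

15472

Taking cable drums + hardware kits + furniture crates + machine parts + textile bales + ceramic tiles: 49 m³ used, 15472 in revenue.
The closest alternative, bottled goods + hardware kits + furniture crates + machine parts + textile bales + ceramic tiles + pipe sections, reaches only 15292.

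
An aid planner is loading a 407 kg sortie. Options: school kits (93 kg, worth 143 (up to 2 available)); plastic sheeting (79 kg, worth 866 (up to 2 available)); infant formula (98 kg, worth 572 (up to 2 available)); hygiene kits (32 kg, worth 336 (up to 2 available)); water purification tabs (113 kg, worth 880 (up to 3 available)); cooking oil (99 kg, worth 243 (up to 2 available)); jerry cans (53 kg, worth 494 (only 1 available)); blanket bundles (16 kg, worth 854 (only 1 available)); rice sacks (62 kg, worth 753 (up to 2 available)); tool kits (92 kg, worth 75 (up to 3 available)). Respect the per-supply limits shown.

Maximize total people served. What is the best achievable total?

4922

A density-first pass picks 2×plastic sheeting + 2×hygiene kits + blanket bundles + 2×rice sacks — 4764 at 362 kg.
Dropping hygiene kits frees 32 kg; slotting in jerry cans (53 kg) lifts the total to 4922 at 383 kg.
No other feasible combination exceeds 4922.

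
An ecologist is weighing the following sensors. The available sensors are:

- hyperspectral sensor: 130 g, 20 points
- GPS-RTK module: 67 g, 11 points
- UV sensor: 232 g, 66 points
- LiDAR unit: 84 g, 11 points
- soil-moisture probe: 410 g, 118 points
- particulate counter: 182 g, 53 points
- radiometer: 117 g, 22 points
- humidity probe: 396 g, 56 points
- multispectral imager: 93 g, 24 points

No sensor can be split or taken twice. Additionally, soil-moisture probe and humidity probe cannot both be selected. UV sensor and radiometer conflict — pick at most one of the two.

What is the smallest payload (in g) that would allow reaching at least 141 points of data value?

503

Minimise g subject to total data value ≥ 141.
soil-moisture probe + multispectral imager: 142 data value at 503 g.
No combination under 503 g hits 141.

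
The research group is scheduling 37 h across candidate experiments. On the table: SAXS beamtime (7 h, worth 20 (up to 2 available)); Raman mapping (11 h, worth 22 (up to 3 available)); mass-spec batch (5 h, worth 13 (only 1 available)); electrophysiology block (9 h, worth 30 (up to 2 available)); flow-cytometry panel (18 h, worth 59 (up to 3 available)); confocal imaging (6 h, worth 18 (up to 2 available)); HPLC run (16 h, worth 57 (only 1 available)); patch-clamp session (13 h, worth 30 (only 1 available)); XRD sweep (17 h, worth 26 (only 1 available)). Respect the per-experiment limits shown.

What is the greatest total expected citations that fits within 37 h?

Taking the top-ratio experiments first gives 2×electrophysiology block + HPLC run for 117 (34 h).
Replace electrophysiology block with 2×confocal imaging: the trade gains 6 net, giving 123 at 37 h.
Every other selection either busts 37 h or exceeds an availability limit or fails to beat 123.

123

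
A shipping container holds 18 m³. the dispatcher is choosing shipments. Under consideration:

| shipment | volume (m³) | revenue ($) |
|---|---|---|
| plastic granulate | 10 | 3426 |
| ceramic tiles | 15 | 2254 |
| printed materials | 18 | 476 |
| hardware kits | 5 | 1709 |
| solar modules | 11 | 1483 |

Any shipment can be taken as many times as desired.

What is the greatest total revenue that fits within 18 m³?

Ranking by ratio (revenue/m³): plastic granulate 342.60, hardware kits 341.80, ceramic tiles 150.27, solar modules 134.82.
The ratio ordering already packs tightly: plastic granulate + hardware kits, 15 m³, 5135.
No other feasible combination exceeds 5135.

5135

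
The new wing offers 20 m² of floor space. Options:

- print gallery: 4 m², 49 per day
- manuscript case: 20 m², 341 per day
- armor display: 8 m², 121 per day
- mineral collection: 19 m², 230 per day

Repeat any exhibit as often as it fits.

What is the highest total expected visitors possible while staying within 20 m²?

341

Ranking by ratio (expected visitors/m²): manuscript case 17.05, armor display 15.12, print gallery 12.25.
The ratio ordering already packs tightly: manuscript case, 20 m², 341.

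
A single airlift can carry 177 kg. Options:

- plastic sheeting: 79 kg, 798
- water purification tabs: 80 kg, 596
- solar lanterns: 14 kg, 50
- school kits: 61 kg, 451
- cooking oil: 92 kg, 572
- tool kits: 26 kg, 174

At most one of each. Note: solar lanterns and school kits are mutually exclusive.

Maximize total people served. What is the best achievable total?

1444

Best packing: plastic sheeting + water purification tabs + solar lanterns — 173 kg, 1444 total.
Every other selection either busts 177 kg or breaks a pairing rule or fails to beat 1444.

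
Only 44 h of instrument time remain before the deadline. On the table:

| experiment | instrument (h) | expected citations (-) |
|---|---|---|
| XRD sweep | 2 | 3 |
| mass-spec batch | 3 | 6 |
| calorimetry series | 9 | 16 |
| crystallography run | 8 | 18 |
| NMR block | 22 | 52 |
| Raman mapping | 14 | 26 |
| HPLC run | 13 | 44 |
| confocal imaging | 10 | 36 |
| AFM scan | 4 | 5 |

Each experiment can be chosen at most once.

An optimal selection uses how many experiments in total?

5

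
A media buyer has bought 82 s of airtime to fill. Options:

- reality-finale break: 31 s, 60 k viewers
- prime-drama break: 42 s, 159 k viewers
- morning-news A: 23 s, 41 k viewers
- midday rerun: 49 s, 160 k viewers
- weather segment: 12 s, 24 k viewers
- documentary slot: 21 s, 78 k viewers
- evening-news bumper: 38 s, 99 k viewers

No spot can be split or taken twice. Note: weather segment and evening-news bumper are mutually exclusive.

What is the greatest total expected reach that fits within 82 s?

Ranking by ratio (expected reach/s): prime-drama break 3.79, documentary slot 3.71, midday rerun 3.27.
Filling by ratio: prime-drama break + weather segment + documentary slot for 261, with 7 s left unused.
Dropping prime-drama break frees 42 s; slotting in midday rerun (49 s) lifts the total to 262 at 82 s.
The closest alternative, prime-drama break + weather segment + documentary slot, reaches only 261.

262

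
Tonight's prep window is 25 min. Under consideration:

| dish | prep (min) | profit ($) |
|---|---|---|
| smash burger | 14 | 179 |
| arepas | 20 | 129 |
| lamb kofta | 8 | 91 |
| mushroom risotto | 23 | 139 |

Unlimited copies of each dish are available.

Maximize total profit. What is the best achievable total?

273

Ranking by ratio (profit/min): smash burger 12.79, lamb kofta 11.38, arepas 6.45, mushroom risotto 6.04.
The ratio heuristic lands on smash burger + lamb kofta (270) but leaves 3 min idle.
Dropping smash burger frees 14 min; slotting in 2×lamb kofta (16 min) lifts the total to 273 at 24 min.
That's the maximum — no swap from here does better than 273.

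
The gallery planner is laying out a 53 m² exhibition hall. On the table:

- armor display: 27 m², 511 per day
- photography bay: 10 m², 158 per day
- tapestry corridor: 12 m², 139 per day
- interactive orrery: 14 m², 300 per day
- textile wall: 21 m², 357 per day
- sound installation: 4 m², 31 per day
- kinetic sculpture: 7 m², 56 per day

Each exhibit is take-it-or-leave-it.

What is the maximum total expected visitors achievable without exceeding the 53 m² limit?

Best packing: armor display + photography bay + interactive orrery — 51 m², 969 total.
Runner-up armor display + tapestry corridor + interactive orrery tops out at 950.

969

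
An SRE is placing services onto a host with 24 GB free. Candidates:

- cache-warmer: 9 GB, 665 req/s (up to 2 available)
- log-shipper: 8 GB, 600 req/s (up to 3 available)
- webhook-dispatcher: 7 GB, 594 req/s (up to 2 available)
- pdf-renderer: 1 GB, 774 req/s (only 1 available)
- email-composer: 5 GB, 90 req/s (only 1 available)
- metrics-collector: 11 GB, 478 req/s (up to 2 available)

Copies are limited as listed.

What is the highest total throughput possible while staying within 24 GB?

Greedy by ratio would take log-shipper + 2×webhook-dispatcher + pdf-renderer: 23 GB used, total 2562.
Replace log-shipper with cache-warmer: the trade gains 65 net, giving 2627 at 24 GB.

2627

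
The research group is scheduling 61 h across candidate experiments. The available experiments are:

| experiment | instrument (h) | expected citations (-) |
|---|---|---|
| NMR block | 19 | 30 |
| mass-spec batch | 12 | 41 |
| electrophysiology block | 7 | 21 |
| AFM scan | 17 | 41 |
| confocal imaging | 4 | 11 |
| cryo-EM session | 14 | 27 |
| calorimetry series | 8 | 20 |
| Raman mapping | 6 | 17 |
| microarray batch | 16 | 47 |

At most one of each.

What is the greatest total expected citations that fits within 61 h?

170

Filling by ratio: mass-spec batch + electrophysiology block + confocal imaging + calorimetry series + Raman mapping + microarray batch for 157, with 8 h left unused.
Replace confocal imaging and Raman mapping with AFM scan: the trade gains 13 net, giving 170 at 60 h.
That's the maximum — no swap from here does better than 170.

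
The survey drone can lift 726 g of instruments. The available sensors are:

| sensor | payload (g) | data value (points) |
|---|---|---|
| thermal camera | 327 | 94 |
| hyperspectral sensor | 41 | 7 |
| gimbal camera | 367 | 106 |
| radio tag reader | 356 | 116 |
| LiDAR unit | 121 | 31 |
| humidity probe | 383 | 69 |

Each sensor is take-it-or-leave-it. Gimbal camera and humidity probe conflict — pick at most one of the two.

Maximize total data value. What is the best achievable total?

222

The ratio ordering already packs tightly: gimbal camera + radio tag reader, 723 g, 222.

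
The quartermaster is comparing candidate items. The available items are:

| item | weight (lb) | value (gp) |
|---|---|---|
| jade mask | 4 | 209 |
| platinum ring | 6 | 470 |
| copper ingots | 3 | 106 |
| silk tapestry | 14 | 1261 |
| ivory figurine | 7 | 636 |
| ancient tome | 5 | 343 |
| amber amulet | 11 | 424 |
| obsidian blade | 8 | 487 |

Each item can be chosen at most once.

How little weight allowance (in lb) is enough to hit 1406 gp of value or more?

18

Minimise lb subject to total value ≥ 1406.
jade mask + silk tapestry: 1470 value at 18 lb.
No combination under 18 lb hits 1406.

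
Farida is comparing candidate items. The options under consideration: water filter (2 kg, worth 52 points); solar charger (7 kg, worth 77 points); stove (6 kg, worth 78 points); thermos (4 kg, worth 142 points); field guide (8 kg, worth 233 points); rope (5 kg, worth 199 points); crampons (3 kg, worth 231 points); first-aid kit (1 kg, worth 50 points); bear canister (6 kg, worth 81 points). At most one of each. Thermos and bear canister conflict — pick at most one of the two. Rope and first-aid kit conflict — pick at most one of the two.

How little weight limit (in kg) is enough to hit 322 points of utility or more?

6

Minimise kg subject to total utility ≥ 322.
water filter + crampons + first-aid kit reaches 333 using 6 kg.
Any bundle with less than 6 kg falls short of 322.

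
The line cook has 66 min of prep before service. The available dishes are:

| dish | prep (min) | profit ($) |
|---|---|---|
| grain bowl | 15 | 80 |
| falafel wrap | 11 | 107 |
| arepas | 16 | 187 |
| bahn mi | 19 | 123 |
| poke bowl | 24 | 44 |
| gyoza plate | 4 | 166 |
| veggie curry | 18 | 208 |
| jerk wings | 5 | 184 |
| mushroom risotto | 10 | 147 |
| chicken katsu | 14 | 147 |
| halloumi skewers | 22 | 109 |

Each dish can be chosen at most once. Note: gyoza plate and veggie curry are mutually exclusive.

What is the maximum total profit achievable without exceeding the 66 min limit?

938

By profit per min: gyoza plate 41.50, jerk wings 36.80, mushroom risotto 14.70 lead.
Taking falafel wrap + arepas + gyoza plate + jerk wings + mushroom risotto + chicken katsu: 60 min used, 938 in profit.
The spare 6 min is too small for any remaining dish, and no feasible exchange beats 938.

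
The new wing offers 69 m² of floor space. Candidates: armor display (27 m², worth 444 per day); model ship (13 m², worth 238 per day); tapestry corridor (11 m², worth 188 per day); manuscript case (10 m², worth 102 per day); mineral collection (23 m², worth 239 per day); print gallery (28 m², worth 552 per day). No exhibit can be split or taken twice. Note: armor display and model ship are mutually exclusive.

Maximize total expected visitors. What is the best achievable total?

1184

A density-first pass picks model ship + tapestry corridor + manuscript case + print gallery — 1080 at 62 m².
Dropping model ship and manuscript case frees 23 m²; slotting in armor display (27 m²) lifts the total to 1184 at 66 m².
Every other selection either busts 69 m² or breaks a pairing rule or fails to beat 1184.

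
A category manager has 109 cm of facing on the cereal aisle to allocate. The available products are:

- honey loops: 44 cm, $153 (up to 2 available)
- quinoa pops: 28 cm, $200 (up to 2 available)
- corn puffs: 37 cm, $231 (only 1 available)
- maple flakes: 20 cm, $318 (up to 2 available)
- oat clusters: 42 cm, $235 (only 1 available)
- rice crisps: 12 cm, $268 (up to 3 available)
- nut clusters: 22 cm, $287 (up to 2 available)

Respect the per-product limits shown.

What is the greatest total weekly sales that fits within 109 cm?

1746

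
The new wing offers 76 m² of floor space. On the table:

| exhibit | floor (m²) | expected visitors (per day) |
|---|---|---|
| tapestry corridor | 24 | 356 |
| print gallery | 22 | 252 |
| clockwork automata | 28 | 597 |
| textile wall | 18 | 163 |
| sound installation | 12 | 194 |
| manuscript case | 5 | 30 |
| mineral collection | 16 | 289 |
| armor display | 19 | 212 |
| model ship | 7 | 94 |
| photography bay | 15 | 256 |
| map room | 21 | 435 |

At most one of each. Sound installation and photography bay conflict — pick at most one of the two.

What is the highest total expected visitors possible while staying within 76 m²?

Taking clockwork automata + mineral collection + model ship + map room: 72 m² used, 1415 in expected visitors.
Next best is clockwork automata + manuscript case + model ship + photography bay + map room at 1412 (76 m²) — short by 3.

1415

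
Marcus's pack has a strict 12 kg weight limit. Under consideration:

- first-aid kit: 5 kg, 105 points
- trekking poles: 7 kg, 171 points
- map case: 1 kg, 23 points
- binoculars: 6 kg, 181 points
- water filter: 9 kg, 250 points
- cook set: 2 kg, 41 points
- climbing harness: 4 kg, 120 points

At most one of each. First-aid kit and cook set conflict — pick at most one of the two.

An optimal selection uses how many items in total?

3

Best achievable utility is 342.
For example binoculars + cook set + climbing harness achieves it, using 12 kg.
All optima have 3 items.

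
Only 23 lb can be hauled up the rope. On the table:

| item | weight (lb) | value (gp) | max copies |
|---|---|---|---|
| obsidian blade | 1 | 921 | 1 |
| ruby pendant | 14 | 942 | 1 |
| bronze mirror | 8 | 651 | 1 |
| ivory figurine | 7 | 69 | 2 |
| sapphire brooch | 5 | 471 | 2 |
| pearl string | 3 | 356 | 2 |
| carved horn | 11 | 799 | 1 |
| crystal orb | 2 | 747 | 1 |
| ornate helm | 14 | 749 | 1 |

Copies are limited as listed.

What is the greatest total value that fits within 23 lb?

By value per lb: obsidian blade 921.00, crystal orb 373.50, pearl string 118.67, sapphire brooch 94.20 lead.
Filling by ratio: obsidian blade + 2×sapphire brooch + 2×pearl string + crystal orb for 3322, with 4 lb left unused.
Replace sapphire brooch with bronze mirror: the trade gains 180 net, giving 3502 at 22 lb.
Every other selection either busts 23 lb or exceeds an availability limit or fails to beat 3502.

3502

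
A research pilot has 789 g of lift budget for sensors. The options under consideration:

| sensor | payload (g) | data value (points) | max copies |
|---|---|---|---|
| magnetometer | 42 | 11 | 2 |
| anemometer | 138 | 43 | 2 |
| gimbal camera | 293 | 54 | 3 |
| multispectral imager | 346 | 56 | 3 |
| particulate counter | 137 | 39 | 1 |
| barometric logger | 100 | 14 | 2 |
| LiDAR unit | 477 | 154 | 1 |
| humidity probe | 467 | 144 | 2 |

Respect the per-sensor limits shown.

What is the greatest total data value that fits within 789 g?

Density check — LiDAR unit 0.32, anemometer 0.31, humidity probe 0.31 are the best per g.
Taking the top-ratio sensors first gives 2×anemometer + LiDAR unit for 240 (753 g).
Replace LiDAR unit with magnetometer + humidity probe: the trade gains 1 net, giving 241 at 785 g.
Every other selection either busts 789 g or exceeds an availability limit or fails to beat 241.

241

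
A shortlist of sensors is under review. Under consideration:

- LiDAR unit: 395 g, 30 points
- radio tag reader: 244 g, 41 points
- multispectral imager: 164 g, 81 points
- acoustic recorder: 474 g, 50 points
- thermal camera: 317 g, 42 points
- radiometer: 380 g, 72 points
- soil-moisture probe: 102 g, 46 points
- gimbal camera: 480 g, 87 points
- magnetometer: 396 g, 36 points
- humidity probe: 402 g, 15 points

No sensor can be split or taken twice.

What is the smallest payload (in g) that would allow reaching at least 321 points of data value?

Look for the lowest-payload combination reaching 321.
Taking radio tag reader + multispectral imager + radiometer + soil-moisture probe + gimbal camera gives 327 (≥ 321) for 1370 g.
No combination under 1370 g hits 321.

1370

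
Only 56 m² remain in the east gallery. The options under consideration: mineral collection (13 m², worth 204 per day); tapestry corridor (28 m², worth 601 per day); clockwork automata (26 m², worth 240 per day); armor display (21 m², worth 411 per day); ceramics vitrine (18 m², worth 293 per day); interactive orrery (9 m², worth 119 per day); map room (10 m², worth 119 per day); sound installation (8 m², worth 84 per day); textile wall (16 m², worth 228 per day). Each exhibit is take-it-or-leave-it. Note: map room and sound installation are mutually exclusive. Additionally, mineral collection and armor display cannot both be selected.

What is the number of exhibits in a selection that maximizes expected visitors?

3

Best achievable expected visitors is 1013.
tapestry corridor + ceramics vitrine + interactive orrery hits 1013 at 55 m².
Every optimal selection uses 3 exhibits.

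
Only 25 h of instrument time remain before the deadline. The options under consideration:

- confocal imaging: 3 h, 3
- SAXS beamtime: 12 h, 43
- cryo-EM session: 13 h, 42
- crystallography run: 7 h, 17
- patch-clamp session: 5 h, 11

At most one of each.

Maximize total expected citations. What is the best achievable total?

85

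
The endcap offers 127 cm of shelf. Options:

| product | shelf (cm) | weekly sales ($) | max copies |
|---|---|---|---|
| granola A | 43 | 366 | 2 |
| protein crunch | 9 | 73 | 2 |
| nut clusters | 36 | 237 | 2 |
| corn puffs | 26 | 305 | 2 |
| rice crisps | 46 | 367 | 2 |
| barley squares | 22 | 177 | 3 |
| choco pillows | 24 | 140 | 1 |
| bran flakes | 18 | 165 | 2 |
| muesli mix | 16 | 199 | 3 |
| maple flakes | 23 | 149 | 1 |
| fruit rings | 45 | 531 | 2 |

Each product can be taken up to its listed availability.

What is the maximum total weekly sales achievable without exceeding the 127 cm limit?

1460

Greedy by ratio would take corn puffs + 3×muesli mix + fruit rings: 119 cm used, total 1433.
Dropping corn puffs and muesli mix frees 42 cm; slotting in fruit rings (45 cm) lifts the total to 1460 at 122 cm.
No other feasible combination exceeds 1460.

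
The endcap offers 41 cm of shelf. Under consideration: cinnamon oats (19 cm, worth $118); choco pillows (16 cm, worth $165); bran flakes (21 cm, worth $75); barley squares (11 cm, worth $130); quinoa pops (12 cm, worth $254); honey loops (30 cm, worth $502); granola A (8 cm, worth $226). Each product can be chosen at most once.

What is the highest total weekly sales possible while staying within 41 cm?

A density-first pass picks barley squares + quinoa pops + granola A — 610 at 31 cm.
Replace barley squares and quinoa pops with honey loops: the trade gains 118 net, giving 728 at 38 cm.
An exhaustive check of the 128 subsets confirms 728.

728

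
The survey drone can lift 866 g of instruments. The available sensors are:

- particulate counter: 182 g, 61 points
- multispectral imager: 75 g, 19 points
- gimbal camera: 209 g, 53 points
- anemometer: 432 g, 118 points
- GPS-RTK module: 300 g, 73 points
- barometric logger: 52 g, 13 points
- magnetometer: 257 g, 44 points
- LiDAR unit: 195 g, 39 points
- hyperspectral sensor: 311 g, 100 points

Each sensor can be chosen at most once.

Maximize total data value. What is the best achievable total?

247

Greedy by ratio would take particulate counter + multispectral imager + gimbal camera + barometric logger + hyperspectral sensor: 829 g used, total 246.
Dropping multispectral imager and gimbal camera frees 284 g; slotting in GPS-RTK module (300 g) lifts the total to 247 at 845 g.
The closest alternative, particulate counter + multispectral imager + gimbal camera + barometric logger + hyperspectral sensor, reaches only 246.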